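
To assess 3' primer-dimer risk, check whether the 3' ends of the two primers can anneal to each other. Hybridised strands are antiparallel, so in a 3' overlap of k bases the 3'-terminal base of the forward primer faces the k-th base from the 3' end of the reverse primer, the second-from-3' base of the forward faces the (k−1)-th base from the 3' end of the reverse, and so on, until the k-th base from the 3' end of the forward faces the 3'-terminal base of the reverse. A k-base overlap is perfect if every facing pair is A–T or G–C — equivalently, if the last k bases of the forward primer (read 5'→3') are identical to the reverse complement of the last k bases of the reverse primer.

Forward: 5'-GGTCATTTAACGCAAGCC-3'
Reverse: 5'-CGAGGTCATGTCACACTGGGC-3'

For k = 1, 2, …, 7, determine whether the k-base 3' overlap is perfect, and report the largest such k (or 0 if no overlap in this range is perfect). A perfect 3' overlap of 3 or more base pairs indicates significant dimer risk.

Last 7 bases (5'→3') — forward …GCAAGCC, reverse …ACTGGGC.
Reverse complement of the reverse primer's last 7 bases: GCCCAGT; its first k bases are the reverse complement of the reverse primer's last k bases, so a perfect k-base overlap needs the forward primer's last k bases to equal them.
Comparing (forward last k vs required): k=1: C vs G ✗; k=2: CC vs GC ✗; k=3: GCC vs GCC ✓; k=4: AGCC vs GCCC ✗; k=5: AAGCC vs GCCCA ✗; k=6: CAAGCC vs GCCCAG ✗; k=7: GCAAGCC vs GCCCAGT ✗.
Only k = 3 is perfect, so the longest perfect 3' overlap is 3.

Longest perfect overlap: 3 complementary base pairs; significant dimer risk (threshold 3).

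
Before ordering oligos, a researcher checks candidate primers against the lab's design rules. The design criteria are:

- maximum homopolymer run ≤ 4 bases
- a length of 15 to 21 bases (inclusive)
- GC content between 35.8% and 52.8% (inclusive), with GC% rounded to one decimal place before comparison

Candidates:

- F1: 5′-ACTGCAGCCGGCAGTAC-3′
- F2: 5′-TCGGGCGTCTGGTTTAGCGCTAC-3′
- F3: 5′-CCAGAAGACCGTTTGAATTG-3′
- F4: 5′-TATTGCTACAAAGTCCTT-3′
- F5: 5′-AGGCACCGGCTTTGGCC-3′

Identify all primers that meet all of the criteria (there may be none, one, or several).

F3 only.

F1 (17 nt, A=4 T=2 G=5 C=6): longest run = 2 ✓; length 17 ✓; GC 11/17 = 64.7%, outside 35.8–52.8% ✗ — fails.
F2 (23 nt, A=2 T=7 G=8 C=6): longest run = 3 ✓; length 23, outside 15–21 ✗; GC 14/23 = 60.9%, outside 35.8–52.8% ✗ — fails.
F3 (20 nt, A=6 T=5 G=5 C=4): longest run = 3 ✓; length 20 ✓; GC 9/20 = 45.0% ✓ — passes.
F4 (18 nt, A=5 T=7 G=2 C=4): longest run = 3 ✓; length 18 ✓; GC 6/18 = 33.3%, outside 35.8–52.8% ✗ — fails.
F5 (17 nt, A=2 T=3 G=6 C=6): longest run = 3 ✓; length 17 ✓; GC 12/17 = 70.6%, outside 35.8–52.8% ✗ — fails.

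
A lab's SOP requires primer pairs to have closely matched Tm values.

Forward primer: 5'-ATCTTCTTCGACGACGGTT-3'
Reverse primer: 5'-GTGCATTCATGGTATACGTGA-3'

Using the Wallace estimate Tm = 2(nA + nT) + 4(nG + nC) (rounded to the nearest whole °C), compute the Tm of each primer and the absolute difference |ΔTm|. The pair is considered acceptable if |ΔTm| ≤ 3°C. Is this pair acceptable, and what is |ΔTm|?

Forward: A=3 T=7 G=4 C=5 → Tm = 2·10 + 4·9 = 56°C.
Reverse: A=5 T=7 G=6 C=3 → Tm = 2·12 + 4·9 = 60°C.
|ΔTm| = |56 − 60| = 4°C, > 3°C.

|ΔTm| = 4°C; the pair is not acceptable.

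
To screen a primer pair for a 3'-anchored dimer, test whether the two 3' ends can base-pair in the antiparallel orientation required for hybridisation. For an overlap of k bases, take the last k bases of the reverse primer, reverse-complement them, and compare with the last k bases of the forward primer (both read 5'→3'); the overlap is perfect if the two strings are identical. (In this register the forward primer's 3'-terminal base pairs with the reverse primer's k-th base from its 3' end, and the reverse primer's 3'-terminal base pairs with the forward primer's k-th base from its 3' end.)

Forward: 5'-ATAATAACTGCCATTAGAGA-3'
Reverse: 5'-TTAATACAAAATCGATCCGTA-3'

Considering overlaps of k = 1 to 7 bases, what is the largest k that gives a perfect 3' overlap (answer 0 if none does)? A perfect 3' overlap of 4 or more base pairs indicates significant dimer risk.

Last 7 bases (5'→3') — forward …TTAGAGA, reverse …ATCCGTA.
Reverse complement of the reverse primer's last 7 bases: TACGGAT; its first k bases are the reverse complement of the reverse primer's last k bases, so a perfect k-base overlap needs the forward primer's last k bases to equal them.
Comparing (forward last k vs required): k=1: A vs T ✗; k=2: GA vs TA ✗; k=3: AGA vs TAC ✗; k=4: GAGA vs TACG ✗; k=5: AGAGA vs TACGG ✗; k=6: TAGAGA vs TACGGA ✗; k=7: TTAGAGA vs TACGGAT ✗.
No overlap length from 1 to 7 is perfect, so the longest perfect 3' overlap is 0.

Longest perfect overlap: 0 complementary base pairs; below the dimer-risk threshold (threshold 4).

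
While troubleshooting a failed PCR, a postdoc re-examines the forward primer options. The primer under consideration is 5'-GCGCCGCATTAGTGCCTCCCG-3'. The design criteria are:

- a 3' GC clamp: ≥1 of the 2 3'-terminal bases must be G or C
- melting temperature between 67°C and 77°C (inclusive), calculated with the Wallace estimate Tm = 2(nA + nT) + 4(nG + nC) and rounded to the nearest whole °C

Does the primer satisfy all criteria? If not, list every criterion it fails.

Meets all criteria.

Base counts: A=2, T=4, G=6, C=9 (length 21).
GC clamp: 3' end CG has 2 G/C ✓
Tm: Tm = 2·6 + 4·15 = 72°C ✓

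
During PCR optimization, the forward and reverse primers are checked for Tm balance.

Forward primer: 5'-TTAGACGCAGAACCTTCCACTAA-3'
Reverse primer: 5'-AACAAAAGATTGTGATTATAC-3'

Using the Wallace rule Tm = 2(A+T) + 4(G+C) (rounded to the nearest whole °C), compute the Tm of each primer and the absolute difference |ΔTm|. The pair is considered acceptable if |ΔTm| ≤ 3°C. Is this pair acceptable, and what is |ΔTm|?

|ΔTm| = 14°C; the pair is not acceptable.

Forward: A=8 T=5 G=3 C=7 → Tm = 2·13 + 4·10 = 66°C.
Reverse: A=10 T=6 G=3 C=2 → Tm = 2·16 + 4·5 = 52°C.
|ΔTm| = |66 − 52| = 14°C, > 3°C.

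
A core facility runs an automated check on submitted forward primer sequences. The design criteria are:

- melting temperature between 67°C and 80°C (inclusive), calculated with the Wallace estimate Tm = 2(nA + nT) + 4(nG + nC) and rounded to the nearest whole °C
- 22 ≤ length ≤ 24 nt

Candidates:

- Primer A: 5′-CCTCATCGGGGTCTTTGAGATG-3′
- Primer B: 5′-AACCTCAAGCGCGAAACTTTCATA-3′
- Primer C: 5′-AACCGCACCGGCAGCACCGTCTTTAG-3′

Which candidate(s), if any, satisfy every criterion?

Primer A and Primer B.

Primer A (22 nt, A=3 T=7 G=7 C=5): Tm = 2·10 + 4·12 = 68°C ✓; length 22 ✓ — passes.
Primer B (24 nt, A=9 T=5 G=3 C=7): Tm = 2·14 + 4·10 = 68°C ✓; length 24 ✓ — passes.
Primer C (26 nt, A=6 T=4 G=6 C=10): Tm = 2·10 + 4·16 = 84°C, outside 67–80°C ✗; length 26, outside 22–24 ✗ — fails.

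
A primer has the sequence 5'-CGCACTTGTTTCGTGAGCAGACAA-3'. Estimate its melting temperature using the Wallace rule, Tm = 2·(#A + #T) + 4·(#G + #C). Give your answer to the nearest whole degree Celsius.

72°C

Base counts: A=6, T=6, G=6, C=6 (length 24).
Tm = 2·(6+6) + 4·(6+6) = 2·12 + 4·12 = 24 + 48 = 72°C.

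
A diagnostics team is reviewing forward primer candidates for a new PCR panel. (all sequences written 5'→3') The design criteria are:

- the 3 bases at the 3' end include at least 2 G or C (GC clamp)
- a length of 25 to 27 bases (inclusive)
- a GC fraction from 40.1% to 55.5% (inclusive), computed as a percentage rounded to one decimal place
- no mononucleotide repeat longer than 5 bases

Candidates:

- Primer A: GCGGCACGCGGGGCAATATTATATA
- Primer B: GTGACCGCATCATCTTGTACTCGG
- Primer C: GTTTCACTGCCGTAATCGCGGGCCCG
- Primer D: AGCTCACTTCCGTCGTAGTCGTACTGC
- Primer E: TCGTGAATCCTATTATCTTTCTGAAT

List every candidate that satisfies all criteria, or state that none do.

None of the candidates satisfy all criteria.

Primer A (25 nt, A=7 T=5 G=8 C=5): 3' end ATA has 0 G/C, need ≥2 ✗; length 25 ✓; GC 13/25 = 52.0% ✓; longest run = 4 ✓ — fails.
Primer B (24 nt, A=4 T=7 G=6 C=7): 3' end CGG has 3 G/C ✓; length 24, outside 25–27 ✗; GC 13/24 = 54.2% ✓; longest run = 2 ✓ — fails.
Primer C (26 nt, A=3 T=6 G=8 C=9): 3' end CCG has 3 G/C ✓; length 26 ✓; GC 17/26 = 65.4%, outside 40.1–55.5% ✗; longest run = 3 ✓ — fails.
Primer D (27 nt, A=4 T=8 G=6 C=9): 3' end TGC has 2 G/C ✓; length 27 ✓; GC 15/27 = 55.6%, outside 40.1–55.5% ✗; longest run = 2 ✓ — fails.
Primer E (26 nt, A=6 T=12 G=3 C=5): 3' end AAT has 0 G/C, need ≥2 ✗; length 26 ✓; GC 8/26 = 30.8%, outside 40.1–55.5% ✗; longest run = 3 ✓ — fails.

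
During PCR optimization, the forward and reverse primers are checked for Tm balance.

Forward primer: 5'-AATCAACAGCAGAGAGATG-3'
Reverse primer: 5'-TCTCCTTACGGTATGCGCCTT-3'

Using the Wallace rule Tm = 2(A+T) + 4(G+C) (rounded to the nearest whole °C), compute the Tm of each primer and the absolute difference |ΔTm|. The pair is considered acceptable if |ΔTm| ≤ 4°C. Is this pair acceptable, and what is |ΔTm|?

Forward: A=9 T=2 G=5 C=3 → Tm = 2·11 + 4·8 = 54°C.
Reverse: A=2 T=8 G=4 C=7 → Tm = 2·10 + 4·11 = 64°C.
|ΔTm| = |54 − 64| = 10°C, > 4°C.

|ΔTm| = 10°C; the pair is not acceptable.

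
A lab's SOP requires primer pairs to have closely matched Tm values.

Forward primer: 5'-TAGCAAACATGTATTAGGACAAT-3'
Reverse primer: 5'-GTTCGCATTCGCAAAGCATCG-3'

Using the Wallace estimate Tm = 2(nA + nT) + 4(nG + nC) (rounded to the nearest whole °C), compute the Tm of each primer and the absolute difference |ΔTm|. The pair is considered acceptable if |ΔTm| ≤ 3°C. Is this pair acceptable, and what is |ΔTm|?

|ΔTm| = 4°C; the pair is not acceptable.

Forward: A=10 T=6 G=4 C=3 → Tm = 2·16 + 4·7 = 60°C.
Reverse: A=5 T=5 G=5 C=6 → Tm = 2·10 + 4·11 = 64°C.
|ΔTm| = |60 − 64| = 4°C, > 3°C.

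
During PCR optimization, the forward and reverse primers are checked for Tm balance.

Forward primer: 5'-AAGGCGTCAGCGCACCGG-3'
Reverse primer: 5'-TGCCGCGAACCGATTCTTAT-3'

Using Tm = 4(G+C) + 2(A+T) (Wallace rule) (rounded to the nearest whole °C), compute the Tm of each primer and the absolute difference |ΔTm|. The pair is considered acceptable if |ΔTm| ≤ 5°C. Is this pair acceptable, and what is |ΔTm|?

Forward: A=4 T=1 G=7 C=6 → Tm = 2·5 + 4·13 = 62°C.
Reverse: A=4 T=6 G=4 C=6 → Tm = 2·10 + 4·10 = 60°C.
|ΔTm| = |62 − 60| = 2°C, ≤ 5°C.

|ΔTm| = 2°C; the pair is acceptable.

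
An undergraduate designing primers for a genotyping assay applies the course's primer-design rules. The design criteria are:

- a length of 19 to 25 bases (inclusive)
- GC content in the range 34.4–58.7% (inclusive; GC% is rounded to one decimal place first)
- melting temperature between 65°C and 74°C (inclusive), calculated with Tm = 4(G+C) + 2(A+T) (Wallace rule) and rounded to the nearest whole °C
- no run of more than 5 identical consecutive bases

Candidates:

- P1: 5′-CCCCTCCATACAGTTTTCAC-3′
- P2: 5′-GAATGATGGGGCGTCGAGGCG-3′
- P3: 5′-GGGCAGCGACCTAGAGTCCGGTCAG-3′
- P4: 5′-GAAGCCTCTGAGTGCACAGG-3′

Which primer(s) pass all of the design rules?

P1 (20 nt, A=4 T=6 G=1 C=9): length 20 ✓; GC 10/20 = 50.0% ✓; Tm = 2·10 + 4·10 = 60°C, outside 65–74°C ✗; longest run = 4 ✓ — fails.
P2 (21 nt, A=4 T=3 G=11 C=3): length 21 ✓; GC 14/21 = 66.7%, outside 34.4–58.7% ✗; Tm = 2·7 + 4·14 = 70°C ✓; longest run = 4 ✓ — fails.
P3 (25 nt, A=5 T=3 G=10 C=7): length 25 ✓; GC 17/25 = 68.0%, outside 34.4–58.7% ✗; Tm = 2·8 + 4·17 = 84°C, outside 65–74°C ✗; longest run = 3 ✓ — fails.
P4 (20 nt, A=5 T=3 G=7 C=5): length 20 ✓; GC 12/20 = 60.0%, outside 34.4–58.7% ✗; Tm = 2·8 + 4·12 = 64°C, outside 65–74°C ✗; longest run = 2 ✓ — fails.

None of the candidates satisfy all criteria.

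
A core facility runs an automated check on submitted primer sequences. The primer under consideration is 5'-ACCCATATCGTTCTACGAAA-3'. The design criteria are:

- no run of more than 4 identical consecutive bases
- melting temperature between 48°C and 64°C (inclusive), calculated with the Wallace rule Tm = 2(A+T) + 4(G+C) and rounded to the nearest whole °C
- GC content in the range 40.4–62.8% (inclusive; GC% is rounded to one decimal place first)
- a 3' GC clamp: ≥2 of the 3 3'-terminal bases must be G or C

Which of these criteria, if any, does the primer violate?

Fails: GC content, GC clamp.

Base counts: A=7, T=5, G=2, C=6 (length 20).
homopolymer run: longest run = 3 ✓
Tm: Tm = 2·12 + 4·8 = 56°C ✓
GC content: GC 8/20 = 40.0%, outside 40.4–62.8% ✗
GC clamp: 3' end AAA has 0 G/C, need ≥2 ✗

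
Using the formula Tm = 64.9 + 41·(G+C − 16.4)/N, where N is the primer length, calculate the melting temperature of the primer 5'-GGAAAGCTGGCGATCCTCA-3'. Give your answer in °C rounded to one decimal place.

53.2°C

Base counts: A=5, T=3, G=6, C=5; G+C = 11, N = 19.
Tm = 64.9 + 41·(11 − 16.4)/19 = 64.9 + -221.40/19 = 53.2°C.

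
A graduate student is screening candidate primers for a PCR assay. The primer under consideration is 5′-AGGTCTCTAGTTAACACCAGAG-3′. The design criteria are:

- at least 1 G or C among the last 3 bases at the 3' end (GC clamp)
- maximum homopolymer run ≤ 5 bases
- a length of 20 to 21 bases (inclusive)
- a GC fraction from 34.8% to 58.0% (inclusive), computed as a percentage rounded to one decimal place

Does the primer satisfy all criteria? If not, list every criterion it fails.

Fails: length.

Base counts: A=7, T=5, G=5, C=5 (length 22).
GC clamp: 3' end GAG has 2 G/C ✓
homopolymer run: longest run = 2 ✓
length: length 22, outside 20–21 ✗
GC content: GC 10/22 = 45.5% ✓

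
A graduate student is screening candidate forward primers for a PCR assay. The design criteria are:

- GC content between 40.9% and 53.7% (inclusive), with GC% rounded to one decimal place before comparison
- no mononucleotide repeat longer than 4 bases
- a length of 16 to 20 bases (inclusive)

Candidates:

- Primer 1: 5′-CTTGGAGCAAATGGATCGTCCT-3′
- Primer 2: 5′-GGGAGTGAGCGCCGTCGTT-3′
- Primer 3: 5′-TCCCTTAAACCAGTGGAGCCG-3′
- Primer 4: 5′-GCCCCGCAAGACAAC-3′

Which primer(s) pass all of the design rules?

None of the candidates satisfy all criteria.

Primer 1 (22 nt, A=5 T=6 G=6 C=5): GC 11/22 = 50.0% ✓; longest run = 3 ✓; length 22, outside 16–20 ✗ — fails.
Primer 2 (19 nt, A=2 T=4 G=9 C=4): GC 13/19 = 68.4%, outside 40.9–53.7% ✗; longest run = 3 ✓; length 19 ✓ — fails.
Primer 3 (21 nt, A=5 T=4 G=5 C=7): GC 12/21 = 57.1%, outside 40.9–53.7% ✗; longest run = 3 ✓; length 21, outside 16–20 ✗ — fails.
Primer 4 (15 nt, A=5 T=0 G=3 C=7): GC 10/15 = 66.7%, outside 40.9–53.7% ✗; longest run = 4 ✓; length 15, outside 16–20 ✗ — fails.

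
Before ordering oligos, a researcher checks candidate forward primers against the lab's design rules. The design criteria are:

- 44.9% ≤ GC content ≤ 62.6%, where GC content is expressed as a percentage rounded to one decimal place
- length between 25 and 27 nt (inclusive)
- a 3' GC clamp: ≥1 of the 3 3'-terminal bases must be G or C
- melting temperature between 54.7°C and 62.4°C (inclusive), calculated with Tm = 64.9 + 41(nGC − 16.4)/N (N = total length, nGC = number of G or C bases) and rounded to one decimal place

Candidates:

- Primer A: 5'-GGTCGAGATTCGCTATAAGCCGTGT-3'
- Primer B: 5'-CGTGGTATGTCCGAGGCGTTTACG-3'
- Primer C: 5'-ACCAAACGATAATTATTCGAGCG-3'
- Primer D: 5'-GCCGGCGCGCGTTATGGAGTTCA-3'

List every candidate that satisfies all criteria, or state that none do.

Primer A only.

Primer A (25 nt, A=5 T=7 G=8 C=5): GC 13/25 = 52.0% ✓; length 25 ✓; 3' end TGT has 1 G/C ✓; Tm = 64.9 + 41·(13 − 16.4)/25 = 59.3°C ✓ — passes.
Primer B (24 nt, A=3 T=7 G=9 C=5): GC 14/24 = 58.3% ✓; length 24, outside 25–27 ✗; 3' end ACG has 2 G/C ✓; Tm = 64.9 + 41·(14 − 16.4)/24 = 60.8°C ✓ — fails.
Primer C (23 nt, A=9 T=5 G=4 C=5): GC 9/23 = 39.1%, outside 44.9–62.6% ✗; length 23, outside 25–27 ✗; 3' end GCG has 3 G/C ✓; Tm = 64.9 + 41·(9 − 16.4)/23 = 51.7°C, outside 54.7–62.4°C ✗ — fails.
Primer D (23 nt, A=3 T=5 G=9 C=6): GC 15/23 = 65.2%, outside 44.9–62.6% ✗; length 23, outside 25–27 ✗; 3' end TCA has 1 G/C ✓; Tm = 64.9 + 41·(15 − 16.4)/23 = 62.4°C ✓ — fails.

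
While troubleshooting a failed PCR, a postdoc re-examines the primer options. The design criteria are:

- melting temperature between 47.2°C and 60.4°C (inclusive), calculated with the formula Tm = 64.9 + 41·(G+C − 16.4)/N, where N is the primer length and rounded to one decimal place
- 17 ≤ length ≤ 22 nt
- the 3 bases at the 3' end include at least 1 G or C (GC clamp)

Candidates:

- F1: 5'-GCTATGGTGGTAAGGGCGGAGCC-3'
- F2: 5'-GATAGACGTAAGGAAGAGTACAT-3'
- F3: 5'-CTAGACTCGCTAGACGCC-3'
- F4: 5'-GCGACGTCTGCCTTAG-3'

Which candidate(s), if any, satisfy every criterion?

F3 only.

F1 (23 nt, A=4 T=4 G=11 C=4): Tm = 64.9 + 41·(15 − 16.4)/23 = 62.4°C, outside 47.2–60.4°C ✗; length 23, outside 17–22 ✗; 3' end GCC has 3 G/C ✓ — fails.
F2 (23 nt, A=10 T=4 G=7 C=2): Tm = 64.9 + 41·(9 − 16.4)/23 = 51.7°C ✓; length 23, outside 17–22 ✗; 3' end CAT has 1 G/C ✓ — fails.
F3 (18 nt, A=4 T=3 G=4 C=7): Tm = 64.9 + 41·(11 − 16.4)/18 = 52.6°C ✓; length 18 ✓; 3' end GCC has 3 G/C ✓ — passes.
F4 (16 nt, A=2 T=4 G=5 C=5): Tm = 64.9 + 41·(10 − 16.4)/16 = 48.5°C ✓; length 16, outside 17–22 ✗; 3' end TAG has 1 G/C ✓ — fails.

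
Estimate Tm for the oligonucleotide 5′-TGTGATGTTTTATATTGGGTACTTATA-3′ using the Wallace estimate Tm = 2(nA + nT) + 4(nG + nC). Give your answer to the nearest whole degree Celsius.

Base counts: A=6, T=14, G=6, C=1 (length 27).
Tm = 2·(6+14) + 4·(6+1) = 2·20 + 4·7 = 40 + 28 = 68°C.

68°C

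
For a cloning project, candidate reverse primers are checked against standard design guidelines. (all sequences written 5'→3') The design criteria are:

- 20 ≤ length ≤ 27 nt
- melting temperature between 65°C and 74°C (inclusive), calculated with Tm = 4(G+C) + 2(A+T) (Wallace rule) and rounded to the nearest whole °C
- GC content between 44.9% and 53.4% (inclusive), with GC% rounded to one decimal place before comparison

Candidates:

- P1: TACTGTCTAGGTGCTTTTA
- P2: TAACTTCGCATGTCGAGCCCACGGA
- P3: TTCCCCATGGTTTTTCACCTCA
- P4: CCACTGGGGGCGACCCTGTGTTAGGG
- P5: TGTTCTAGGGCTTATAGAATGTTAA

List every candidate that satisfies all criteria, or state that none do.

P1 (19 nt, A=3 T=9 G=4 C=3): length 19, outside 20–27 ✗; Tm = 2·12 + 4·7 = 52°C, outside 65–74°C ✗; GC 7/19 = 36.8%, outside 44.9–53.4% ✗ — fails.
P2 (25 nt, A=6 T=5 G=6 C=8): length 25 ✓; Tm = 2·11 + 4·14 = 78°C, outside 65–74°C ✗; GC 14/25 = 56.0%, outside 44.9–53.4% ✗ — fails.
P3 (22 nt, A=3 T=9 G=2 C=8): length 22 ✓; Tm = 2·12 + 4·10 = 64°C, outside 65–74°C ✗; GC 10/22 = 45.5% ✓ — fails.
P4 (26 nt, A=3 T=5 G=11 C=7): length 26 ✓; Tm = 2·8 + 4·18 = 88°C, outside 65–74°C ✗; GC 18/26 = 69.2%, outside 44.9–53.4% ✗ — fails.
P5 (25 nt, A=7 T=10 G=6 C=2): length 25 ✓; Tm = 2·17 + 4·8 = 66°C ✓; GC 8/25 = 32.0%, outside 44.9–53.4% ✗ — fails.

None of the candidates satisfy all criteria.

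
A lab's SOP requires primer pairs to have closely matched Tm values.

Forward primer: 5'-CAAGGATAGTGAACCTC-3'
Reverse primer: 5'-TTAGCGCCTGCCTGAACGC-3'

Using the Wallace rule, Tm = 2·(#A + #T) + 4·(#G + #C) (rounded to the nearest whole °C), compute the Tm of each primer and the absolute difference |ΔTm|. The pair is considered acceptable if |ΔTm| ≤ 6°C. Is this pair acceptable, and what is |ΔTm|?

|ΔTm| = 12°C; the pair is not acceptable.

Forward: A=6 T=3 G=4 C=4 → Tm = 2·9 + 4·8 = 50°C.
Reverse: A=3 T=4 G=5 C=7 → Tm = 2·7 + 4·12 = 62°C.
|ΔTm| = |50 − 62| = 12°C, > 6°C.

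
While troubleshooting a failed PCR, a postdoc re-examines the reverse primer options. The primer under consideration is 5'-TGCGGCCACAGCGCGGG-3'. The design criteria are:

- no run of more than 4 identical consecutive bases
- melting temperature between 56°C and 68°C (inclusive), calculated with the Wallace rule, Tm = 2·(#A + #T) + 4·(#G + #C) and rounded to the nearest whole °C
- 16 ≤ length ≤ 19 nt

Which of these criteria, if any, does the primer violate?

Base counts: A=2, T=1, G=8, C=6 (length 17).
homopolymer run: longest run = 3 ✓
Tm: Tm = 2·3 + 4·14 = 62°C ✓
length: length 17 ✓

Meets all criteria.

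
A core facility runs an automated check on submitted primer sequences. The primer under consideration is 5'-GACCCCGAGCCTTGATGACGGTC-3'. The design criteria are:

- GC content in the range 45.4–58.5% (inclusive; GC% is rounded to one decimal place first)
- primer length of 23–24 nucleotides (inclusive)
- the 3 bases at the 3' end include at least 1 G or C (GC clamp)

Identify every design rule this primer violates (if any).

Fails: GC content.

Base counts: A=4, T=4, G=7, C=8 (length 23).
GC content: GC 15/23 = 65.2%, outside 45.4–58.5% ✗
length: length 23 ✓
GC clamp: 3' end GTC has 2 G/C ✓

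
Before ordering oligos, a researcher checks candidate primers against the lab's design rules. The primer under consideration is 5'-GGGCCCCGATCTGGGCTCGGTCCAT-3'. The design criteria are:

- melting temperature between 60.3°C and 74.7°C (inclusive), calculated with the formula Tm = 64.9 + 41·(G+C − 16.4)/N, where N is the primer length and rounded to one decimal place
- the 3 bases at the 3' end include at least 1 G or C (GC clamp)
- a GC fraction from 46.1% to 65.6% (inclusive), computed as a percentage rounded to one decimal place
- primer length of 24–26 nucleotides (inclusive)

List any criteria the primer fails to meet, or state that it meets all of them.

Fails: GC content.

Base counts: A=2, T=5, G=9, C=9 (length 25).
Tm: Tm = 64.9 + 41·(18 − 16.4)/25 = 67.5°C ✓
GC clamp: 3' end CAT has 1 G/C ✓
GC content: GC 18/25 = 72.0%, outside 46.1–65.6% ✗
length: length 25 ✓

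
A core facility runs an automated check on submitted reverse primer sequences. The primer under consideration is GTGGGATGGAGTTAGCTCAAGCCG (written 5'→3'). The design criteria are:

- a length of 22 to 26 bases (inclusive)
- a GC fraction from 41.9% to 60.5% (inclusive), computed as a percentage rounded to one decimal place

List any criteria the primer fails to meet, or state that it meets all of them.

Base counts: A=5, T=5, G=10, C=4 (length 24).
length: length 24 ✓
GC content: GC 14/24 = 58.3% ✓

Meets all criteria.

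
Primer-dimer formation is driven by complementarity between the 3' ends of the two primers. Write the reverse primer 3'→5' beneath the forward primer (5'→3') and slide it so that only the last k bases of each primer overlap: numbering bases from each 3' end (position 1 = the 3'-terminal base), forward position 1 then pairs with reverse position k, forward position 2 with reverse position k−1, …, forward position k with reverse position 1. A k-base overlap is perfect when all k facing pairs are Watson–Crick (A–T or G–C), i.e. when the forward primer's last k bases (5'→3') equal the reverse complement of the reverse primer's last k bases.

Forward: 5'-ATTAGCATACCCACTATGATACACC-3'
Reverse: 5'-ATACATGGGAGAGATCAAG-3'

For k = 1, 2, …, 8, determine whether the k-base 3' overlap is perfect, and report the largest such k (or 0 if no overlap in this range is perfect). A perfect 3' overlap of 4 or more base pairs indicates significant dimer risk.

Last 8 bases (5'→3') — forward …GATACACC, reverse …AGATCAAG.
Reverse complement of the reverse primer's last 8 bases: CTTGATCT; its first k bases are the reverse complement of the reverse primer's last k bases, so a perfect k-base overlap needs the forward primer's last k bases to equal them.
Comparing (forward last k vs required): k=1: C vs C ✓; k=2: CC vs CT ✗; k=3: ACC vs CTT ✗; k=4: CACC vs CTTG ✗; k=5: ACACC vs CTTGA ✗; k=6: TACACC vs CTTGAT ✗; k=7: ATACACC vs CTTGATC ✗; k=8: GATACACC vs CTTGATCT ✗.
Only k = 1 is perfect, so the longest perfect 3' overlap is 1.

Longest perfect overlap: 1 complementary base pair; below the dimer-risk threshold (threshold 4).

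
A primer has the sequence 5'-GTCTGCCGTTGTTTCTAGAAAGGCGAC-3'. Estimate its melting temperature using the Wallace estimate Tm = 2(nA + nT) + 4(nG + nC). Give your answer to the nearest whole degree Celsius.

Base counts: A=5, T=8, G=8, C=6 (length 27).
Tm = 2·(5+8) + 4·(8+6) = 2·13 + 4·14 = 26 + 56 = 82°C.

82°C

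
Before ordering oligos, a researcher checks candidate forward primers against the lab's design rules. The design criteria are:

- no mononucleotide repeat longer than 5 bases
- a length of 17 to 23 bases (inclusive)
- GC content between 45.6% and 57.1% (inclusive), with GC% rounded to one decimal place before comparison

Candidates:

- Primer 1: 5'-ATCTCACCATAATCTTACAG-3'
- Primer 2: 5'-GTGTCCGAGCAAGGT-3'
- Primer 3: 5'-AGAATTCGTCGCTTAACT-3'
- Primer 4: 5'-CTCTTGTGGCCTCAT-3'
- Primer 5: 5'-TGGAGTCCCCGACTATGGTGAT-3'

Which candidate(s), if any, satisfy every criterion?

Primer 1 (20 nt, A=7 T=6 G=1 C=6): longest run = 2 ✓; length 20 ✓; GC 7/20 = 35.0%, outside 45.6–57.1% ✗ — fails.
Primer 2 (15 nt, A=3 T=3 G=6 C=3): longest run = 2 ✓; length 15, outside 17–23 ✗; GC 9/15 = 60.0%, outside 45.6–57.1% ✗ — fails.
Primer 3 (18 nt, A=5 T=6 G=3 C=4): longest run = 2 ✓; length 18 ✓; GC 7/18 = 38.9%, outside 45.6–57.1% ✗ — fails.
Primer 4 (15 nt, A=1 T=6 G=3 C=5): longest run = 2 ✓; length 15, outside 17–23 ✗; GC 8/15 = 53.3% ✓ — fails.
Primer 5 (22 nt, A=4 T=6 G=7 C=5): longest run = 4 ✓; length 22 ✓; GC 12/22 = 54.5% ✓ — passes.

Primer 5 only.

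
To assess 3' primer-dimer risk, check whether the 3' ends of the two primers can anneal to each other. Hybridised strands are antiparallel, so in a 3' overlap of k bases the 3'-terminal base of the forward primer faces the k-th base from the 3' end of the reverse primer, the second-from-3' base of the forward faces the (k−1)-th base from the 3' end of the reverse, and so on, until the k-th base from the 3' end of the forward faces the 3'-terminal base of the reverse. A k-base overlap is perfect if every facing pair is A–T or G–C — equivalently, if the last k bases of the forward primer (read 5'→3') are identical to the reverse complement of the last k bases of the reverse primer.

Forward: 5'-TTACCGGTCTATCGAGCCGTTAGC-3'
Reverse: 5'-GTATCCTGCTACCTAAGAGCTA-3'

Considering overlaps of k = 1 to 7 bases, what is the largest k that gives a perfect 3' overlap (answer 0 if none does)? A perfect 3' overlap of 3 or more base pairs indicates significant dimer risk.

Longest perfect overlap: 4 complementary base pairs; significant dimer risk (threshold 3).

Last 7 bases (5'→3') — forward …CGTTAGC, reverse …AGAGCTA.
Reverse complement of the reverse primer's last 7 bases: TAGCTCT; its first k bases are the reverse complement of the reverse primer's last k bases, so a perfect k-base overlap needs the forward primer's last k bases to equal them.
Comparing (forward last k vs required): k=1: C vs T ✗; k=2: GC vs TA ✗; k=3: AGC vs TAG ✗; k=4: TAGC vs TAGC ✓; k=5: TTAGC vs TAGCT ✗; k=6: GTTAGC vs TAGCTC ✗; k=7: CGTTAGC vs TAGCTCT ✗.
Only k = 4 is perfect, so the longest perfect 3' overlap is 4.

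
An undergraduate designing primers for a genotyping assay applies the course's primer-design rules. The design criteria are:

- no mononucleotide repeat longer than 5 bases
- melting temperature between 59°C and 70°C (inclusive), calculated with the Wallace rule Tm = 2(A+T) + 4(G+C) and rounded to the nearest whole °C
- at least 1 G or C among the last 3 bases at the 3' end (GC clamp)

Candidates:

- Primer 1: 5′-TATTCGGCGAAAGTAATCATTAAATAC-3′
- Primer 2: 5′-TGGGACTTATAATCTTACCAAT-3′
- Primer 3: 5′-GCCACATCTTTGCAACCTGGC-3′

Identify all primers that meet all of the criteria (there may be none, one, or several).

Primer 1 (27 nt, A=11 T=8 G=4 C=4): longest run = 3 ✓; Tm = 2·19 + 4·8 = 70°C ✓; 3' end TAC has 1 G/C ✓ — passes.
Primer 2 (22 nt, A=7 T=8 G=3 C=4): longest run = 3 ✓; Tm = 2·15 + 4·7 = 58°C, outside 59–70°C ✗; 3' end AAT has 0 G/C, need ≥1 ✗ — fails.
Primer 3 (21 nt, A=4 T=5 G=4 C=8): longest run = 3 ✓; Tm = 2·9 + 4·12 = 66°C ✓; 3' end GGC has 3 G/C ✓ — passes.

Primer 1 and Primer 3.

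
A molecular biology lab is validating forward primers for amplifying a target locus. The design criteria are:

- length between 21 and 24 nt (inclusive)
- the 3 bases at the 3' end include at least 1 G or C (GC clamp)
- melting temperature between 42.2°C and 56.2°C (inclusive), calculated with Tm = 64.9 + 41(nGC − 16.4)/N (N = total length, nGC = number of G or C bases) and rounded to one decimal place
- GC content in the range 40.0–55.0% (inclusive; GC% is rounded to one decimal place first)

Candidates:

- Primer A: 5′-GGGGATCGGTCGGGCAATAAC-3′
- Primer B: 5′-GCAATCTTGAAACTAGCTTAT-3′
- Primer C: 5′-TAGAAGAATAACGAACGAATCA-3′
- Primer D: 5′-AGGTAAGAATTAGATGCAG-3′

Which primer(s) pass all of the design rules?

Primer A (21 nt, A=5 T=3 G=9 C=4): length 21 ✓; 3' end AAC has 1 G/C ✓; Tm = 64.9 + 41·(13 − 16.4)/21 = 58.3°C, outside 42.2–56.2°C ✗; GC 13/21 = 61.9%, outside 40.0–55.0% ✗ — fails.
Primer B (21 nt, A=7 T=7 G=3 C=4): length 21 ✓; 3' end TAT has 0 G/C, need ≥1 ✗; Tm = 64.9 + 41·(7 − 16.4)/21 = 46.5°C ✓; GC 7/21 = 33.3%, outside 40.0–55.0% ✗ — fails.
Primer C (22 nt, A=12 T=3 G=4 C=3): length 22 ✓; 3' end TCA has 1 G/C ✓; Tm = 64.9 + 41·(7 − 16.4)/22 = 47.4°C ✓; GC 7/22 = 31.8%, outside 40.0–55.0% ✗ — fails.
Primer D (19 nt, A=8 T=4 G=6 C=1): length 19, outside 21–24 ✗; 3' end CAG has 2 G/C ✓; Tm = 64.9 + 41·(7 − 16.4)/19 = 44.6°C ✓; GC 7/19 = 36.8%, outside 40.0–55.0% ✗ — fails.

None of the candidates satisfy all criteria.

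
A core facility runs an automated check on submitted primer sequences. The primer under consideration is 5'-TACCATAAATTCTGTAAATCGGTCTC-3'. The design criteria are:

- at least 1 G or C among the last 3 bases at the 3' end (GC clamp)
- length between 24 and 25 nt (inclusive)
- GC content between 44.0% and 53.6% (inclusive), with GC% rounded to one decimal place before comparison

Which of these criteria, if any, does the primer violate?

Base counts: A=8, T=9, G=3, C=6 (length 26).
GC clamp: 3' end CTC has 2 G/C ✓
length: length 26, outside 24–25 ✗
GC content: GC 9/26 = 34.6%, outside 44.0–53.6% ✗

Fails: length, GC content.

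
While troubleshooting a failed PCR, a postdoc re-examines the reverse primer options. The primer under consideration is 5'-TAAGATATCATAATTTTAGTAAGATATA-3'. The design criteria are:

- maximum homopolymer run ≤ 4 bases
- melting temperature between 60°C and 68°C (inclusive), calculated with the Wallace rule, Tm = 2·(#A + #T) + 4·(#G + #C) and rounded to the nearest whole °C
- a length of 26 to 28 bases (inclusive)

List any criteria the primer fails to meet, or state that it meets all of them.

Base counts: A=13, T=11, G=3, C=1 (length 28).
homopolymer run: longest run = 4 ✓
Tm: Tm = 2·24 + 4·4 = 64°C ✓
length: length 28 ✓

Meets all criteria.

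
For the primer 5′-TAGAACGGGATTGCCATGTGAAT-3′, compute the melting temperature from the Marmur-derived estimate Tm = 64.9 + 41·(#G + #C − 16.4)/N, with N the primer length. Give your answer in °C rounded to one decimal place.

Base counts: A=7, T=6, G=7, C=3; G+C = 10, N = 23.
Tm = 64.9 + 41·(10 − 16.4)/23 = 64.9 + -262.40/23 = 53.5°C.

53.5°C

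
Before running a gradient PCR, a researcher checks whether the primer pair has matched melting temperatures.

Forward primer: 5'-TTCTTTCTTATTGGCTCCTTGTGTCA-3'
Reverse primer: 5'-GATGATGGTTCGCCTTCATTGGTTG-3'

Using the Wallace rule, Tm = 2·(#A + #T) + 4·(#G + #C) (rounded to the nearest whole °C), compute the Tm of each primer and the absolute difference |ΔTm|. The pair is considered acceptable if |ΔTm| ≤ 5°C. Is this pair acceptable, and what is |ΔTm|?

|ΔTm| = 2°C; the pair is acceptable.

Forward: A=2 T=14 G=4 C=6 → Tm = 2·16 + 4·10 = 72°C.
Reverse: A=3 T=10 G=8 C=4 → Tm = 2·13 + 4·12 = 74°C.
|ΔTm| = |72 − 74| = 2°C, ≤ 5°C.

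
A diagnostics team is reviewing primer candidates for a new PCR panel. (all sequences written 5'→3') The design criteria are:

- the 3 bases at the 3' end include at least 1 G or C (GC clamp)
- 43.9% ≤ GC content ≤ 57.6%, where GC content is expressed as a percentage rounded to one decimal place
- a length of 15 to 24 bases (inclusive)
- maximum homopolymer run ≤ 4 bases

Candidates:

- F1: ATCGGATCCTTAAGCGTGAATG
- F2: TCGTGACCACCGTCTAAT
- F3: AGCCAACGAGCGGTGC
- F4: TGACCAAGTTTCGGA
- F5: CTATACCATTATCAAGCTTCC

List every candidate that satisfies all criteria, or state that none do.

F1 and F4.

F1 (22 nt, A=6 T=6 G=6 C=4): 3' end ATG has 1 G/C ✓; GC 10/22 = 45.5% ✓; length 22 ✓; longest run = 2 ✓ — passes.
F2 (18 nt, A=4 T=5 G=3 C=6): 3' end AAT has 0 G/C, need ≥1 ✗; GC 9/18 = 50.0% ✓; length 18 ✓; longest run = 2 ✓ — fails.
F3 (16 nt, A=4 T=1 G=6 C=5): 3' end TGC has 2 G/C ✓; GC 11/16 = 68.8%, outside 43.9–57.6% ✗; length 16 ✓; longest run = 2 ✓ — fails.
F4 (15 nt, A=4 T=4 G=4 C=3): 3' end GGA has 2 G/C ✓; GC 7/15 = 46.7% ✓; length 15 ✓; longest run = 3 ✓ — passes.
F5 (21 nt, A=6 T=7 G=1 C=7): 3' end TCC has 2 G/C ✓; GC 8/21 = 38.1%, outside 43.9–57.6% ✗; length 21 ✓; longest run = 2 ✓ — fails.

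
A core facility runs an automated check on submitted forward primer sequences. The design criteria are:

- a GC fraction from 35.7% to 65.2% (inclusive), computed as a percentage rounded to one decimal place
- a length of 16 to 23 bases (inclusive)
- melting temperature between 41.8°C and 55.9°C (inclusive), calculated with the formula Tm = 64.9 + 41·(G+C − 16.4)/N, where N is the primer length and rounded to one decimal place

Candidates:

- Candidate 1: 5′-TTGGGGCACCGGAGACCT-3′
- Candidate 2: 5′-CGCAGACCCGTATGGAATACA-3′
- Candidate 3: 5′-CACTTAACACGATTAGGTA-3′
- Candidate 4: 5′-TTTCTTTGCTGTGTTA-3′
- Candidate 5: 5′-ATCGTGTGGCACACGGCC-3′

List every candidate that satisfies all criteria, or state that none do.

Candidate 1 (18 nt, A=3 T=3 G=7 C=5): GC 12/18 = 66.7%, outside 35.7–65.2% ✗; length 18 ✓; Tm = 64.9 + 41·(12 − 16.4)/18 = 54.9°C ✓ — fails.
Candidate 2 (21 nt, A=7 T=3 G=5 C=6): GC 11/21 = 52.4% ✓; length 21 ✓; Tm = 64.9 + 41·(11 − 16.4)/21 = 54.4°C ✓ — passes.
Candidate 3 (19 nt, A=7 T=5 G=3 C=4): GC 7/19 = 36.8% ✓; length 19 ✓; Tm = 64.9 + 41·(7 − 16.4)/19 = 44.6°C ✓ — passes.
Candidate 4 (16 nt, A=1 T=10 G=3 C=2): GC 5/16 = 31.3%, outside 35.7–65.2% ✗; length 16 ✓; Tm = 64.9 + 41·(5 − 16.4)/16 = 35.7°C, outside 41.8–55.9°C ✗ — fails.
Candidate 5 (18 nt, A=3 T=3 G=6 C=6): GC 12/18 = 66.7%, outside 35.7–65.2% ✗; length 18 ✓; Tm = 64.9 + 41·(12 − 16.4)/18 = 54.9°C ✓ — fails.

Candidate 2 and Candidate 3.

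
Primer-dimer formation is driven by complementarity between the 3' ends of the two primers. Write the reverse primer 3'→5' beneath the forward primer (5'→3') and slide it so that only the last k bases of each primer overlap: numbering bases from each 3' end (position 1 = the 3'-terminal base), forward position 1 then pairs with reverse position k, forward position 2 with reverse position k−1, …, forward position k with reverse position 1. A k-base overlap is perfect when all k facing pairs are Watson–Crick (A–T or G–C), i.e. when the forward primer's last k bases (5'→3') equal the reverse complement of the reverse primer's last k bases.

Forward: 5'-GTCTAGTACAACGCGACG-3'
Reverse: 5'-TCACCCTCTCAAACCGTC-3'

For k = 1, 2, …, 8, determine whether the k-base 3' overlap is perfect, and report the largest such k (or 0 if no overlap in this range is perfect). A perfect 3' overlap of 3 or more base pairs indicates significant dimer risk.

Last 8 bases (5'→3') — forward …ACGCGACG, reverse …AAACCGTC.
Reverse complement of the reverse primer's last 8 bases: GACGGTTT; its first k bases are the reverse complement of the reverse primer's last k bases, so a perfect k-base overlap needs the forward primer's last k bases to equal them.
Comparing (forward last k vs required): k=1: G vs G ✓; k=2: CG vs GA ✗; k=3: ACG vs GAC ✗; k=4: GACG vs GACG ✓; k=5: CGACG vs GACGG ✗; k=6: GCGACG vs GACGGT ✗; k=7: CGCGACG vs GACGGTT ✗; k=8: ACGCGACG vs GACGGTTT ✗.
Perfect overlaps at k = 1, 4; the largest is 4.

Longest perfect overlap: 4 complementary base pairs; significant dimer risk (threshold 3).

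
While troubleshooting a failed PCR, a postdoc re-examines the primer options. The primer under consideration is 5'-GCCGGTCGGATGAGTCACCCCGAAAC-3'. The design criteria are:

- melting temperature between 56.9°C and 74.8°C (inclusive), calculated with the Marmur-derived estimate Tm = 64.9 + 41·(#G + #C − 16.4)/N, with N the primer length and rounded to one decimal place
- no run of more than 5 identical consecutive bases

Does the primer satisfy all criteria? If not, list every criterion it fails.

Base counts: A=6, T=3, G=8, C=9 (length 26).
Tm: Tm = 64.9 + 41·(17 − 16.4)/26 = 65.8°C ✓
homopolymer run: longest run = 4 ✓

Meets all criteria.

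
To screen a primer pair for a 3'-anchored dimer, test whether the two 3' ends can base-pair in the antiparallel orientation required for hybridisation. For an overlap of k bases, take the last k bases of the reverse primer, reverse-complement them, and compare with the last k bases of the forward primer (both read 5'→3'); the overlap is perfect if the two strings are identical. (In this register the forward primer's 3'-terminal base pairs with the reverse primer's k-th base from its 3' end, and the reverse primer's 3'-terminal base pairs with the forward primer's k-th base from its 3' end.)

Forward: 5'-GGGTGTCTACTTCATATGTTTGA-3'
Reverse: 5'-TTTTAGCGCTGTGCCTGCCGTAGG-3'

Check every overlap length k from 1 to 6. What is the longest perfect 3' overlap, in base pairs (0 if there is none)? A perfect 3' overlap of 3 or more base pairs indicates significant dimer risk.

Last 6 bases (5'→3') — forward …GTTTGA, reverse …CGTAGG.
Reverse complement of the reverse primer's last 6 bases: CCTACG; its first k bases are the reverse complement of the reverse primer's last k bases, so a perfect k-base overlap needs the forward primer's last k bases to equal them.
Comparing (forward last k vs required): k=1: A vs C ✗; k=2: GA vs CC ✗; k=3: TGA vs CCT ✗; k=4: TTGA vs CCTA ✗; k=5: TTTGA vs CCTAC ✗; k=6: GTTTGA vs CCTACG ✗.
No overlap length from 1 to 6 is perfect, so the longest perfect 3' overlap is 0.

Longest perfect overlap: 0 complementary base pairs; below the dimer-risk threshold (threshold 3).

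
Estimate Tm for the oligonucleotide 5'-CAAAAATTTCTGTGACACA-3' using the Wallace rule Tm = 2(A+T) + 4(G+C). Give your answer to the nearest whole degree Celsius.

50°C

Base counts: A=8, T=5, G=2, C=4 (length 19).
Tm = 2·(8+5) + 4·(2+4) = 2·13 + 4·6 = 26 + 24 = 50°C.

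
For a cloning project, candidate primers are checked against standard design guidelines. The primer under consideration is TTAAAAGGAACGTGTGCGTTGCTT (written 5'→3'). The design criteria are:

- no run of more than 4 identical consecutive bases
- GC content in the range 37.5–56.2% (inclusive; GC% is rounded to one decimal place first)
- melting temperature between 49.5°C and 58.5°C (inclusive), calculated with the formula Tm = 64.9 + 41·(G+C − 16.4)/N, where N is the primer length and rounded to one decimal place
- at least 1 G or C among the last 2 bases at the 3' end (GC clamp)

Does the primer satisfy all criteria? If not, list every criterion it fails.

Base counts: A=6, T=8, G=7, C=3 (length 24).
homopolymer run: longest run = 4 ✓
GC content: GC 10/24 = 41.7% ✓
Tm: Tm = 64.9 + 41·(10 − 16.4)/24 = 54.0°C ✓
GC clamp: 3' end TT has 0 G/C, need ≥1 ✗

Fails: GC clamp.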